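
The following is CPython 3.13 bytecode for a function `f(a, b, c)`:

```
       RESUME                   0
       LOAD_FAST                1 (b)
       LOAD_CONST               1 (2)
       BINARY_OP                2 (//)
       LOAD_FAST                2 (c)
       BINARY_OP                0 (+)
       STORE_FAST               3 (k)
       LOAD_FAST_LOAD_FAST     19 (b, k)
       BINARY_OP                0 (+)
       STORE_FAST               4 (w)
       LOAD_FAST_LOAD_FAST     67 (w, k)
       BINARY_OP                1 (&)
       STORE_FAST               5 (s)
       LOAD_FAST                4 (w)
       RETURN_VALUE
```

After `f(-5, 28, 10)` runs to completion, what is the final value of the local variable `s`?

LOAD_FAST b → push 28. Stack: [28]
LOAD_CONST → push 2. Stack: [28, 2]
BINARY_OP // → 28 // 2 = 14. Stack: [14]
LOAD_FAST c → push 10. Stack: [14, 10]
BINARY_OP + → 14 + 10 = 24. Stack: [24]
STORE_FAST k → k=24. Stack: []
LOAD_FAST_LOAD_FAST b,k → push 28,24. Stack: [28, 24]
BINARY_OP + → 28 + 24 = 52. Stack: [52]
STORE_FAST w → w=52. Stack: []
LOAD_FAST_LOAD_FAST w,k → push 52,24. Stack: [52, 24]
BINARY_OP & → 52 & 24 = 16. Stack: [16]
STORE_FAST s → s=16. Stack: []
LOAD_FAST w → push 52. Stack: [52]
RETURN_VALUE → return 52.

16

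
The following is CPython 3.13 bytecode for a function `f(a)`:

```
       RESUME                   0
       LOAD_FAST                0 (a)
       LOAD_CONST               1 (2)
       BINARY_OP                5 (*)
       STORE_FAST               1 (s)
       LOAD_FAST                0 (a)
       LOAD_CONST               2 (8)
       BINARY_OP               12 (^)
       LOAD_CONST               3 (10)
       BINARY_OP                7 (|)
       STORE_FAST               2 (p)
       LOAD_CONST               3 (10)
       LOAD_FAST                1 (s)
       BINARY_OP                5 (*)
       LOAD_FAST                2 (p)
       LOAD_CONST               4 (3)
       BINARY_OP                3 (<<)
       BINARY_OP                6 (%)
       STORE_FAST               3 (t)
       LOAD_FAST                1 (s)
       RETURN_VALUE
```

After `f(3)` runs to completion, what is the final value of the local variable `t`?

60

LOAD_FAST a → push 3. Stack: [3]
LOAD_CONST → push 2. Stack: [3, 2]
BINARY_OP * → 3 * 2 = 6. Stack: [6]
STORE_FAST s → s=6. Stack: []
LOAD_FAST a → push 3. Stack: [3]
LOAD_CONST → push 8. Stack: [3, 8]
BINARY_OP ^ → 3 ^ 8 = 11. Stack: [11]
LOAD_CONST → push 10. Stack: [11, 10]
BINARY_OP | → 11 | 10 = 11. Stack: [11]
STORE_FAST p → p=11. Stack: []
LOAD_CONST → push 10. Stack: [10]
LOAD_FAST s → push 6. Stack: [10, 6]
BINARY_OP * → 10 * 6 = 60. Stack: [60]
LOAD_FAST p → push 11. Stack: [60, 11]
LOAD_CONST → push 3. Stack: [60, 11, 3]
BINARY_OP << → 11 << 3 = 88. Stack: [60, 88]
BINARY_OP % → 60 % 88 = 60. Stack: [60]
STORE_FAST t → t=60. Stack: []
LOAD_FAST s → push 6. Stack: [6]
RETURN_VALUE → return 6.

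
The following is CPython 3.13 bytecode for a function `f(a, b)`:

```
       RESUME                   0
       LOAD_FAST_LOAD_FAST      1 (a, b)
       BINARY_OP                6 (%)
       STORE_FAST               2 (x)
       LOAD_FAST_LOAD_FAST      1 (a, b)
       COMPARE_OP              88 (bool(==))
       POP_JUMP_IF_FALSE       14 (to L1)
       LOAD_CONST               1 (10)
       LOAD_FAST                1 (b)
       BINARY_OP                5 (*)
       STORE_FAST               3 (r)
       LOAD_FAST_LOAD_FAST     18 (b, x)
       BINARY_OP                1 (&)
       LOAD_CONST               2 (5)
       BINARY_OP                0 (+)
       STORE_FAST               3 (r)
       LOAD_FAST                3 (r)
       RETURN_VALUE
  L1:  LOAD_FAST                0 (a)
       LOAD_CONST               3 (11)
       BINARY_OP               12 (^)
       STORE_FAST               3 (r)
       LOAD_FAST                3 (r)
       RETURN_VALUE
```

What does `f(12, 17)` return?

7

LOAD_FAST_LOAD_FAST a,b → push 12,17. Stack: [12, 17]
BINARY_OP % → 12 % 17 = 12. Stack: [12]
STORE_FAST x → x=12. Stack: []
LOAD_FAST_LOAD_FAST a,b → push 12,17. Stack: [12, 17]
COMPARE_OP bool(==) → 12 vs 17 = False. Stack: [False]
POP_JUMP_IF_FALSE → pop False; jump. Stack: []
LOAD_FAST a → push 12. Stack: [12]
LOAD_CONST → push 11. Stack: [12, 11]
BINARY_OP ^ → 12 ^ 11 = 7. Stack: [7]
STORE_FAST r → r=7. Stack: []
LOAD_FAST r → push 7. Stack: [7]
RETURN_VALUE → return 7.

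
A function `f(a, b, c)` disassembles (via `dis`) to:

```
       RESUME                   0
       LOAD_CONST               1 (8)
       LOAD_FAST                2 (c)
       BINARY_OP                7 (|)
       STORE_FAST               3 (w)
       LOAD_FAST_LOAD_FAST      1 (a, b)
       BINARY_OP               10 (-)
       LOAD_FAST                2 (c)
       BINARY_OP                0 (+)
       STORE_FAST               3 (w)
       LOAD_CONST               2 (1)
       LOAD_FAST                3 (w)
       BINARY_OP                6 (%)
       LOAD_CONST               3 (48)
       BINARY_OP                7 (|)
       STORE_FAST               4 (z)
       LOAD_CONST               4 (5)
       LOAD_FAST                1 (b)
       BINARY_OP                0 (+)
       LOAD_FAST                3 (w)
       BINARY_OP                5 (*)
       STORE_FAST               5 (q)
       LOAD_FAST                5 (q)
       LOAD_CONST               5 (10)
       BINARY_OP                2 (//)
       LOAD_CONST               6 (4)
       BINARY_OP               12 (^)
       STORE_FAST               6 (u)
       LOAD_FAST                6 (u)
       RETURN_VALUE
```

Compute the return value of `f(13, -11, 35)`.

LOAD_CONST → push 8. Stack: [8]
LOAD_FAST c → push 35. Stack: [8, 35]
BINARY_OP | → 8 | 35 = 43. Stack: [43]
STORE_FAST w → w=43. Stack: []
LOAD_FAST_LOAD_FAST a,b → push 13,-11. Stack: [13, -11]
BINARY_OP - → 13 - -11 = 24. Stack: [24]
LOAD_FAST c → push 35. Stack: [24, 35]
BINARY_OP + → 24 + 35 = 59. Stack: [59]
STORE_FAST w → w=59. Stack: []
LOAD_CONST → push 1. Stack: [1]
LOAD_FAST w → push 59. Stack: [1, 59]
BINARY_OP % → 1 % 59 = 1. Stack: [1]
LOAD_CONST → push 48. Stack: [1, 48]
BINARY_OP | → 1 | 48 = 49. Stack: [49]
STORE_FAST z → z=49. Stack: []
LOAD_CONST → push 5. Stack: [5]
LOAD_FAST b → push -11. Stack: [5, -11]
BINARY_OP + → 5 + -11 = -6. Stack: [-6]
LOAD_FAST w → push 59. Stack: [-6, 59]
BINARY_OP * → -6 * 59 = -354. Stack: [-354]
STORE_FAST q → q=-354. Stack: []
LOAD_FAST q → push -354. Stack: [-354]
LOAD_CONST → push 10. Stack: [-354, 10]
BINARY_OP // → -354 // 10 = -36. Stack: [-36]
LOAD_CONST → push 4. Stack: [-36, 4]
BINARY_OP ^ → -36 ^ 4 = -40. Stack: [-40]
STORE_FAST u → u=-40. Stack: []
LOAD_FAST u → push -40. Stack: [-40]
RETURN_VALUE → return -40.

-40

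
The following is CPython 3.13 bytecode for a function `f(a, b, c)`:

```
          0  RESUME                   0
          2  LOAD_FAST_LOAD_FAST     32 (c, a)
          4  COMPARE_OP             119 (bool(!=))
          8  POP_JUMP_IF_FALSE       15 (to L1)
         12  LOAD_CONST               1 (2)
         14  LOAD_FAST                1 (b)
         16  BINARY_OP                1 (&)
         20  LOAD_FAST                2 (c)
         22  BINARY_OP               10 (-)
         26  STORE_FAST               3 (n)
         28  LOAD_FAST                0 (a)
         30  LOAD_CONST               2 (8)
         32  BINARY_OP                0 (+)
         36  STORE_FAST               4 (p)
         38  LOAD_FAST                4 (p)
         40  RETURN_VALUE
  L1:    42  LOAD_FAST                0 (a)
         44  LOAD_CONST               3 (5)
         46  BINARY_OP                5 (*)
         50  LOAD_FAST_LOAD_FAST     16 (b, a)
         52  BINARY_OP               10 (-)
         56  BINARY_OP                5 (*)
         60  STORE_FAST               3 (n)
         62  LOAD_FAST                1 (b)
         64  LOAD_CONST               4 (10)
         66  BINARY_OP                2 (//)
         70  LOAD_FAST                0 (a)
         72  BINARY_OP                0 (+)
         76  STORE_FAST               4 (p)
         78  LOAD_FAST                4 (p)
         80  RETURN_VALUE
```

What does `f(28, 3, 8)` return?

36

LOAD_FAST_LOAD_FAST c,a → push 8,28. Stack: [8, 28]
COMPARE_OP bool(!=) → 8 vs 28 = True. Stack: [True]
POP_JUMP_IF_FALSE → pop True; no jump. Stack: []
LOAD_CONST → push 2. Stack: [2]
LOAD_FAST b → push 3. Stack: [2, 3]
BINARY_OP & → 2 & 3 = 2. Stack: [2]
LOAD_FAST c → push 8. Stack: [2, 8]
BINARY_OP - → 2 - 8 = -6. Stack: [-6]
STORE_FAST n → n=-6. Stack: []
LOAD_FAST a → push 28. Stack: [28]
LOAD_CONST → push 8. Stack: [28, 8]
BINARY_OP + → 28 + 8 = 36. Stack: [36]
STORE_FAST p → p=36. Stack: []
LOAD_FAST p → push 36. Stack: [36]
RETURN_VALUE → return 36.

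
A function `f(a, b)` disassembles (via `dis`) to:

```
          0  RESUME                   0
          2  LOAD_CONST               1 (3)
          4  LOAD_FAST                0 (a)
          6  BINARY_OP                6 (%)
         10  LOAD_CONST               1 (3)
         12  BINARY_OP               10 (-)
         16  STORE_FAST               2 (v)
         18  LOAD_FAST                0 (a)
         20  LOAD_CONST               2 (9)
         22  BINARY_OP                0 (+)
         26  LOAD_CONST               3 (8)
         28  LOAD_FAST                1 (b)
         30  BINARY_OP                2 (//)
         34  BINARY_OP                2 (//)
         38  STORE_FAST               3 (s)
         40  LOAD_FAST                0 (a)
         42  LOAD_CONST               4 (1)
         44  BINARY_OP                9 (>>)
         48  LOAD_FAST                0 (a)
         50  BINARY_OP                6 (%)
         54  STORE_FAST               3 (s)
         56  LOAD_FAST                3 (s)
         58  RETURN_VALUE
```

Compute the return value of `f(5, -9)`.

2

LOAD_CONST → push 3. Stack: [3]
LOAD_FAST a → push 5. Stack: [3, 5]
BINARY_OP % → 3 % 5 = 3. Stack: [3]
LOAD_CONST → push 3. Stack: [3, 3]
BINARY_OP - → 3 - 3 = 0. Stack: [0]
STORE_FAST v → v=0. Stack: []
LOAD_FAST a → push 5. Stack: [5]
LOAD_CONST → push 9. Stack: [5, 9]
BINARY_OP + → 5 + 9 = 14. Stack: [14]
LOAD_CONST → push 8. Stack: [14, 8]
LOAD_FAST b → push -9. Stack: [14, 8, -9]
BINARY_OP // → 8 // -9 = -1. Stack: [14, -1]
BINARY_OP // → 14 // -1 = -14. Stack: [-14]
STORE_FAST s → s=-14. Stack: []
LOAD_FAST a → push 5. Stack: [5]
LOAD_CONST → push 1. Stack: [5, 1]
BINARY_OP >> → 5 >> 1 = 2. Stack: [2]
LOAD_FAST a → push 5. Stack: [2, 5]
BINARY_OP % → 2 % 5 = 2. Stack: [2]
STORE_FAST s → s=2. Stack: []
LOAD_FAST s → push 2. Stack: [2]
RETURN_VALUE → return 2.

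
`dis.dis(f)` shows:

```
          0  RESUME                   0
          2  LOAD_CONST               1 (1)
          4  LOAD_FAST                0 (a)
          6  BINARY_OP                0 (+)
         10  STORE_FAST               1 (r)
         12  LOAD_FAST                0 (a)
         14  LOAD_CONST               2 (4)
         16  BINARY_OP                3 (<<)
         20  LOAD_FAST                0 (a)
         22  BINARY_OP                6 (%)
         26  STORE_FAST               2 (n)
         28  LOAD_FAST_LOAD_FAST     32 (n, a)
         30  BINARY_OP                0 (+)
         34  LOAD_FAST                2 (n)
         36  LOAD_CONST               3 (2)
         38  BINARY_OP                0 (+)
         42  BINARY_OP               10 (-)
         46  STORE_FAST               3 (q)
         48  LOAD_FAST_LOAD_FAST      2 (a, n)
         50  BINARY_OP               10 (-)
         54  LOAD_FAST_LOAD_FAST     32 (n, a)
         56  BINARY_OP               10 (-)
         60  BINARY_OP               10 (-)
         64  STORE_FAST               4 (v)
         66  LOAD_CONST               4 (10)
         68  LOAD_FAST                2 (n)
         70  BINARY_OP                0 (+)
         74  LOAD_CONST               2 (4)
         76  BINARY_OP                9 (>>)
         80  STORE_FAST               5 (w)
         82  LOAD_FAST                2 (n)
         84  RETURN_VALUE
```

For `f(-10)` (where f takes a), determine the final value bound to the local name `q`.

LOAD_CONST → push 1. Stack: [1]
LOAD_FAST a → push -10. Stack: [1, -10]
BINARY_OP + → 1 + -10 = -9. Stack: [-9]
STORE_FAST r → r=-9. Stack: []
LOAD_FAST a → push -10. Stack: [-10]
LOAD_CONST → push 4. Stack: [-10, 4]
BINARY_OP << → -10 << 4 = -160. Stack: [-160]
LOAD_FAST a → push -10. Stack: [-160, -10]
BINARY_OP % → -160 % -10 = 0. Stack: [0]
STORE_FAST n → n=0. Stack: []
LOAD_FAST_LOAD_FAST n,a → push 0,-10. Stack: [0, -10]
BINARY_OP + → 0 + -10 = -10. Stack: [-10]
LOAD_FAST n → push 0. Stack: [-10, 0]
LOAD_CONST → push 2. Stack: [-10, 0, 2]
BINARY_OP + → 0 + 2 = 2. Stack: [-10, 2]
BINARY_OP - → -10 - 2 = -12. Stack: [-12]
STORE_FAST q → q=-12. Stack: []
LOAD_FAST_LOAD_FAST a,n → push -10,0. Stack: [-10, 0]
BINARY_OP - → -10 - 0 = -10. Stack: [-10]
LOAD_FAST_LOAD_FAST n,a → push 0,-10. Stack: [-10, 0, -10]
BINARY_OP - → 0 - -10 = 10. Stack: [-10, 10]
BINARY_OP - → -10 - 10 = -20. Stack: [-20]
STORE_FAST v → v=-20. Stack: []
LOAD_CONST → push 10. Stack: [10]
LOAD_FAST n → push 0. Stack: [10, 0]
BINARY_OP + → 10 + 0 = 10. Stack: [10]
LOAD_CONST → push 4. Stack: [10, 4]
BINARY_OP >> → 10 >> 4 = 0. Stack: [0]
STORE_FAST w → w=0. Stack: []
LOAD_FAST n → push 0. Stack: [0]
RETURN_VALUE → return 0.

-12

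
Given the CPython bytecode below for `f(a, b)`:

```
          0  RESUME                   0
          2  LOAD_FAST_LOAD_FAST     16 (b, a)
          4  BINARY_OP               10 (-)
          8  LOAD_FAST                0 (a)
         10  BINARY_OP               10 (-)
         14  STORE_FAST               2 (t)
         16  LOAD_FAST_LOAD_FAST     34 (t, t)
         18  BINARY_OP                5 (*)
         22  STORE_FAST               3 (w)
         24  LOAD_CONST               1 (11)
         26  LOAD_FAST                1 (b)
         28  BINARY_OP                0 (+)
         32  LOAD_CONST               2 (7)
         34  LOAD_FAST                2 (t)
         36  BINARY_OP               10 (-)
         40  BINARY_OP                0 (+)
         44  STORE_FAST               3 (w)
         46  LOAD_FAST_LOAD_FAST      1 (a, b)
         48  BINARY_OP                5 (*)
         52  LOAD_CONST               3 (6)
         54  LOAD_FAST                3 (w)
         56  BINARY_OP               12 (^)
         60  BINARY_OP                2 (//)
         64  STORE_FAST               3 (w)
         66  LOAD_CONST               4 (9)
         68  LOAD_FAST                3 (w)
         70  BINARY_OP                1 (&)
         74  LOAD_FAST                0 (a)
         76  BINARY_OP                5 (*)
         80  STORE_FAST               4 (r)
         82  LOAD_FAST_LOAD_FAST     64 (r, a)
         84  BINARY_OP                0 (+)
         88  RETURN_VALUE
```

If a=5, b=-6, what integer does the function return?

45

LOAD_FAST_LOAD_FAST b,a → push -6,5. Stack: [-6, 5]
BINARY_OP - → -6 - 5 = -11. Stack: [-11]
LOAD_FAST a → push 5. Stack: [-11, 5]
BINARY_OP - → -11 - 5 = -16. Stack: [-16]
STORE_FAST t → t=-16. Stack: []
LOAD_FAST_LOAD_FAST t,t → push -16,-16. Stack: [-16, -16]
BINARY_OP * → -16 * -16 = 256. Stack: [256]
STORE_FAST w → w=256. Stack: []
LOAD_CONST → push 11. Stack: [11]
LOAD_FAST b → push -6. Stack: [11, -6]
BINARY_OP + → 11 + -6 = 5. Stack: [5]
LOAD_CONST → push 7. Stack: [5, 7]
LOAD_FAST t → push -16. Stack: [5, 7, -16]
BINARY_OP - → 7 - -16 = 23. Stack: [5, 23]
BINARY_OP + → 5 + 23 = 28. Stack: [28]
STORE_FAST w → w=28. Stack: []
LOAD_FAST_LOAD_FAST a,b → push 5,-6. Stack: [5, -6]
BINARY_OP * → 5 * -6 = -30. Stack: [-30]
LOAD_CONST → push 6. Stack: [-30, 6]
LOAD_FAST w → push 28. Stack: [-30, 6, 28]
BINARY_OP ^ → 6 ^ 28 = 26. Stack: [-30, 26]
BINARY_OP // → -30 // 26 = -2. Stack: [-2]
STORE_FAST w → w=-2. Stack: []
LOAD_CONST → push 9. Stack: [9]
LOAD_FAST w → push -2. Stack: [9, -2]
BINARY_OP & → 9 & -2 = 8. Stack: [8]
LOAD_FAST a → push 5. Stack: [8, 5]
BINARY_OP * → 8 * 5 = 40. Stack: [40]
STORE_FAST r → r=40. Stack: []
LOAD_FAST_LOAD_FAST r,a → push 40,5. Stack: [40, 5]
BINARY_OP + → 40 + 5 = 45. Stack: [45]
RETURN_VALUE → return 45.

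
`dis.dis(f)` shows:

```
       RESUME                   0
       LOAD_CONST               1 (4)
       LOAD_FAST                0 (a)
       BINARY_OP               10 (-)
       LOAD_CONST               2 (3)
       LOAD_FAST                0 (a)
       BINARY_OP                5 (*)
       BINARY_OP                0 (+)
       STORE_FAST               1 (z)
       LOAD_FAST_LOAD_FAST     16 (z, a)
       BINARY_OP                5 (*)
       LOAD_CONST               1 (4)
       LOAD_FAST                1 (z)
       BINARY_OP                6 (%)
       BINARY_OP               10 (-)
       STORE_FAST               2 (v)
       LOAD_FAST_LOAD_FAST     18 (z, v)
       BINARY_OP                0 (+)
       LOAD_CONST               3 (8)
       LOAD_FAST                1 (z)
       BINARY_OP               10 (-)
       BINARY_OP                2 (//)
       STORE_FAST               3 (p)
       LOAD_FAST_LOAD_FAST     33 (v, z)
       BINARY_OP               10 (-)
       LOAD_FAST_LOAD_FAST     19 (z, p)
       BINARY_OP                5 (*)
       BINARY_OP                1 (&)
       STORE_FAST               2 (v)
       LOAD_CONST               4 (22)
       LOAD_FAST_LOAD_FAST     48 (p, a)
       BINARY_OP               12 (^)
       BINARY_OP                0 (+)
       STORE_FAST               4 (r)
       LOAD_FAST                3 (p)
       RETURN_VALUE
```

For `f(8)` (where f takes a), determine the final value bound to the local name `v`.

128

LOAD_CONST → push 4. Stack: [4]
LOAD_FAST a → push 8. Stack: [4, 8]
BINARY_OP - → 4 - 8 = -4. Stack: [-4]
LOAD_CONST → push 3. Stack: [-4, 3]
LOAD_FAST a → push 8. Stack: [-4, 3, 8]
BINARY_OP * → 3 * 8 = 24. Stack: [-4, 24]
BINARY_OP + → -4 + 24 = 20. Stack: [20]
STORE_FAST z → z=20. Stack: []
LOAD_FAST_LOAD_FAST z,a → push 20,8. Stack: [20, 8]
BINARY_OP * → 20 * 8 = 160. Stack: [160]
LOAD_CONST → push 4. Stack: [160, 4]
LOAD_FAST z → push 20. Stack: [160, 4, 20]
BINARY_OP % → 4 % 20 = 4. Stack: [160, 4]
BINARY_OP - → 160 - 4 = 156. Stack: [156]
STORE_FAST v → v=156. Stack: []
LOAD_FAST_LOAD_FAST z,v → push 20,156. Stack: [20, 156]
BINARY_OP + → 20 + 156 = 176. Stack: [176]
LOAD_CONST → push 8. Stack: [176, 8]
LOAD_FAST z → push 20. Stack: [176, 8, 20]
BINARY_OP - → 8 - 20 = -12. Stack: [176, -12]
BINARY_OP // → 176 // -12 = -15. Stack: [-15]
STORE_FAST p → p=-15. Stack: []
LOAD_FAST_LOAD_FAST v,z → push 156,20. Stack: [156, 20]
BINARY_OP - → 156 - 20 = 136. Stack: [136]
LOAD_FAST_LOAD_FAST z,p → push 20,-15. Stack: [136, 20, -15]
BINARY_OP * → 20 * -15 = -300. Stack: [136, -300]
BINARY_OP & → 136 & -300 = 128. Stack: [128]
STORE_FAST v → v=128. Stack: []
LOAD_CONST → push 22. Stack: [22]
LOAD_FAST_LOAD_FAST p,a → push -15,8. Stack: [22, -15, 8]
BINARY_OP ^ → -15 ^ 8 = -7. Stack: [22, -7]
BINARY_OP + → 22 + -7 = 15. Stack: [15]
STORE_FAST r → r=15. Stack: []
LOAD_FAST p → push -15. Stack: [-15]
RETURN_VALUE → return -15.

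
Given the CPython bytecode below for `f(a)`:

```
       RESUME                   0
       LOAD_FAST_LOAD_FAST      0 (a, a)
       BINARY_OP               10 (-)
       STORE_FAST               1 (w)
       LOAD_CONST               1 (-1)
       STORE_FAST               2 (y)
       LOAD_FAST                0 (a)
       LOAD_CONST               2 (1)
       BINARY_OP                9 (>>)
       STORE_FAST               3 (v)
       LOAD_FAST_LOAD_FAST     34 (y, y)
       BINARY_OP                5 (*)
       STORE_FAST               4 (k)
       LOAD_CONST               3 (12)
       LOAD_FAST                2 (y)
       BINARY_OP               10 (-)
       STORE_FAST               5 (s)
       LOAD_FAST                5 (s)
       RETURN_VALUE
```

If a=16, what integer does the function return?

13

LOAD_FAST_LOAD_FAST a,a → push 16,16. Stack: [16, 16]
BINARY_OP - → 16 - 16 = 0. Stack: [0]
STORE_FAST w → w=0. Stack: []
LOAD_CONST → push -1. Stack: [-1]
STORE_FAST y → y=-1. Stack: []
LOAD_FAST a → push 16. Stack: [16]
LOAD_CONST → push 1. Stack: [16, 1]
BINARY_OP >> → 16 >> 1 = 8. Stack: [8]
STORE_FAST v → v=8. Stack: []
LOAD_FAST_LOAD_FAST y,y → push -1,-1. Stack: [-1, -1]
BINARY_OP * → -1 * -1 = 1. Stack: [1]
STORE_FAST k → k=1. Stack: []
LOAD_CONST → push 12. Stack: [12]
LOAD_FAST y → push -1. Stack: [12, -1]
BINARY_OP - → 12 - -1 = 13. Stack: [13]
STORE_FAST s → s=13. Stack: []
LOAD_FAST s → push 13. Stack: [13]
RETURN_VALUE → return 13.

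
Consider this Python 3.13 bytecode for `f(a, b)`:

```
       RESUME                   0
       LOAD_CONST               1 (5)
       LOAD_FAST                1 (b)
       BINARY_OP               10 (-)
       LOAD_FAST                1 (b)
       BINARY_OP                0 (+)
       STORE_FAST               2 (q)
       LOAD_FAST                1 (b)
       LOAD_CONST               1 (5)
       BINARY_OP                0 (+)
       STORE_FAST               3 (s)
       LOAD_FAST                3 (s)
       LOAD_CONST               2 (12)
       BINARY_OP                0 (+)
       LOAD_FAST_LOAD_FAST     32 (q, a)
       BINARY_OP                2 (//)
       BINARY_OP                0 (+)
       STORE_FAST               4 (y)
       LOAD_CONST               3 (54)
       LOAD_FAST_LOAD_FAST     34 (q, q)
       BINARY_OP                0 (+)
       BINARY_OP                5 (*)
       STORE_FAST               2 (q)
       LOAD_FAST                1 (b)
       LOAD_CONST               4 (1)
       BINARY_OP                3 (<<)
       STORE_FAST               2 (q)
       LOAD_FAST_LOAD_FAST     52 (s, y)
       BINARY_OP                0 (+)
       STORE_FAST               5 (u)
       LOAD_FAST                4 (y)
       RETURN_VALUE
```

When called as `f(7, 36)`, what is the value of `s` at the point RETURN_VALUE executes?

41

LOAD_CONST → push 5. Stack: [5]
LOAD_FAST b → push 36. Stack: [5, 36]
BINARY_OP - → 5 - 36 = -31. Stack: [-31]
LOAD_FAST b → push 36. Stack: [-31, 36]
BINARY_OP + → -31 + 36 = 5. Stack: [5]
STORE_FAST q → q=5. Stack: []
LOAD_FAST b → push 36. Stack: [36]
LOAD_CONST → push 5. Stack: [36, 5]
BINARY_OP + → 36 + 5 = 41. Stack: [41]
STORE_FAST s → s=41. Stack: []
LOAD_FAST s → push 41. Stack: [41]
LOAD_CONST → push 12. Stack: [41, 12]
BINARY_OP + → 41 + 12 = 53. Stack: [53]
LOAD_FAST_LOAD_FAST q,a → push 5,7. Stack: [53, 5, 7]
BINARY_OP // → 5 // 7 = 0. Stack: [53, 0]
BINARY_OP + → 53 + 0 = 53. Stack: [53]
STORE_FAST y → y=53. Stack: []
LOAD_CONST → push 54. Stack: [54]
LOAD_FAST_LOAD_FAST q,q → push 5,5. Stack: [54, 5, 5]
BINARY_OP + → 5 + 5 = 10. Stack: [54, 10]
BINARY_OP * → 54 * 10 = 540. Stack: [540]
STORE_FAST q → q=540. Stack: []
LOAD_FAST b → push 36. Stack: [36]
LOAD_CONST → push 1. Stack: [36, 1]
BINARY_OP << → 36 << 1 = 72. Stack: [72]
STORE_FAST q → q=72. Stack: []
LOAD_FAST_LOAD_FAST s,y → push 41,53. Stack: [41, 53]
BINARY_OP + → 41 + 53 = 94. Stack: [94]
STORE_FAST u → u=94. Stack: []
LOAD_FAST y → push 53. Stack: [53]
RETURN_VALUE → return 53.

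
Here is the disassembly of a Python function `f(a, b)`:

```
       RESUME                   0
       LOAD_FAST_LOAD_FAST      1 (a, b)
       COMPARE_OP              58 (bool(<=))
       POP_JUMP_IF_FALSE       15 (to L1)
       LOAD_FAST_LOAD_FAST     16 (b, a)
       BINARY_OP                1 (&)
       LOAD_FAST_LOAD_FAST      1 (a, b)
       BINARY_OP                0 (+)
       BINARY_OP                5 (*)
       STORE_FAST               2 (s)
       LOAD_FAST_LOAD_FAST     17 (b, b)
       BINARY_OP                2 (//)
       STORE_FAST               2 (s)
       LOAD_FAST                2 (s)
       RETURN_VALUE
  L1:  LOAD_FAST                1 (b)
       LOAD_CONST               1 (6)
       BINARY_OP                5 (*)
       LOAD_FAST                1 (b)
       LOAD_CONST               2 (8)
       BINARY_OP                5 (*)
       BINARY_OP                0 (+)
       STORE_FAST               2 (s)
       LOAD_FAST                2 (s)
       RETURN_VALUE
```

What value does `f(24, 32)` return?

LOAD_FAST_LOAD_FAST a,b → push 24,32. Stack: [24, 32]
COMPARE_OP bool(<=) → 24 vs 32 = True. Stack: [True]
POP_JUMP_IF_FALSE → pop True; no jump. Stack: []
LOAD_FAST_LOAD_FAST b,a → push 32,24. Stack: [32, 24]
BINARY_OP & → 32 & 24 = 0. Stack: [0]
LOAD_FAST_LOAD_FAST a,b → push 24,32. Stack: [0, 24, 32]
BINARY_OP + → 24 + 32 = 56. Stack: [0, 56]
BINARY_OP * → 0 * 56 = 0. Stack: [0]
STORE_FAST s → s=0. Stack: []
LOAD_FAST_LOAD_FAST b,b → push 32,32. Stack: [32, 32]
BINARY_OP // → 32 // 32 = 1. Stack: [1]
STORE_FAST s → s=1. Stack: []
LOAD_FAST s → push 1. Stack: [1]
RETURN_VALUE → return 1.

1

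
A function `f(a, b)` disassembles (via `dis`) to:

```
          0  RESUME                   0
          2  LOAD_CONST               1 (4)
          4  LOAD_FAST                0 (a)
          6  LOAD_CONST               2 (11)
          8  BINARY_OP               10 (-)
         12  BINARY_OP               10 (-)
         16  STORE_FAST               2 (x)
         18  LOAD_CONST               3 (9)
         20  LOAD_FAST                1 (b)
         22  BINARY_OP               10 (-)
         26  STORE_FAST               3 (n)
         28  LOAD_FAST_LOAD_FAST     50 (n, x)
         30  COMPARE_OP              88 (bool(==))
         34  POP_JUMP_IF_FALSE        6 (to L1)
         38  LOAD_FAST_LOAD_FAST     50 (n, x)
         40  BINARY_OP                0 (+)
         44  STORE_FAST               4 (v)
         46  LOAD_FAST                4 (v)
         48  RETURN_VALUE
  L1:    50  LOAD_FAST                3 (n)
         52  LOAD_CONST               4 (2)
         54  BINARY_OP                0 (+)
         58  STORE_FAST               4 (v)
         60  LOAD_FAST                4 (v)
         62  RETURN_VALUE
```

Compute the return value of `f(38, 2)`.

9

LOAD_CONST → push 4. Stack: [4]
LOAD_FAST a → push 38. Stack: [4, 38]
LOAD_CONST → push 11. Stack: [4, 38, 11]
BINARY_OP - → 38 - 11 = 27. Stack: [4, 27]
BINARY_OP - → 4 - 27 = -23. Stack: [-23]
STORE_FAST x → x=-23. Stack: []
LOAD_CONST → push 9. Stack: [9]
LOAD_FAST b → push 2. Stack: [9, 2]
BINARY_OP - → 9 - 2 = 7. Stack: [7]
STORE_FAST n → n=7. Stack: []
LOAD_FAST_LOAD_FAST n,x → push 7,-23. Stack: [7, -23]
COMPARE_OP bool(==) → 7 vs -23 = False. Stack: [False]
POP_JUMP_IF_FALSE → pop False; jump. Stack: []
LOAD_FAST n → push 7. Stack: [7]
LOAD_CONST → push 2. Stack: [7, 2]
BINARY_OP + → 7 + 2 = 9. Stack: [9]
STORE_FAST v → v=9. Stack: []
LOAD_FAST v → push 9. Stack: [9]
RETURN_VALUE → return 9.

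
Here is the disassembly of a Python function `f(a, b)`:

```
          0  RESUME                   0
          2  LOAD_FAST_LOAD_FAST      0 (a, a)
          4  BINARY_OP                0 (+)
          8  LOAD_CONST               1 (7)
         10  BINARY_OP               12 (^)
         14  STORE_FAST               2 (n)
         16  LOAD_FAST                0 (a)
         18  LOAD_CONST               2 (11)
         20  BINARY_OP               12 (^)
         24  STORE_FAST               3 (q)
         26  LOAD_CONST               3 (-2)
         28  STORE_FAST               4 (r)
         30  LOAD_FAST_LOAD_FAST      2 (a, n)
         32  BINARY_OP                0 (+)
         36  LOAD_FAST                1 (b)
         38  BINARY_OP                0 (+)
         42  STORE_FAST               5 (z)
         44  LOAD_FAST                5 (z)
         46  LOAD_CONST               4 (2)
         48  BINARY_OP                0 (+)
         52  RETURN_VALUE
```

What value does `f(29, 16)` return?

108

LOAD_FAST_LOAD_FAST a,a → push 29,29. Stack: [29, 29]
BINARY_OP + → 29 + 29 = 58. Stack: [58]
LOAD_CONST → push 7. Stack: [58, 7]
BINARY_OP ^ → 58 ^ 7 = 61. Stack: [61]
STORE_FAST n → n=61. Stack: []
LOAD_FAST a → push 29. Stack: [29]
LOAD_CONST → push 11. Stack: [29, 11]
BINARY_OP ^ → 29 ^ 11 = 22. Stack: [22]
STORE_FAST q → q=22. Stack: []
LOAD_CONST → push -2. Stack: [-2]
STORE_FAST r → r=-2. Stack: []
LOAD_FAST_LOAD_FAST a,n → push 29,61. Stack: [29, 61]
BINARY_OP + → 29 + 61 = 90. Stack: [90]
LOAD_FAST b → push 16. Stack: [90, 16]
BINARY_OP + → 90 + 16 = 106. Stack: [106]
STORE_FAST z → z=106. Stack: []
LOAD_FAST z → push 106. Stack: [106]
LOAD_CONST → push 2. Stack: [106, 2]
BINARY_OP + → 106 + 2 = 108. Stack: [108]
RETURN_VALUE → return 108.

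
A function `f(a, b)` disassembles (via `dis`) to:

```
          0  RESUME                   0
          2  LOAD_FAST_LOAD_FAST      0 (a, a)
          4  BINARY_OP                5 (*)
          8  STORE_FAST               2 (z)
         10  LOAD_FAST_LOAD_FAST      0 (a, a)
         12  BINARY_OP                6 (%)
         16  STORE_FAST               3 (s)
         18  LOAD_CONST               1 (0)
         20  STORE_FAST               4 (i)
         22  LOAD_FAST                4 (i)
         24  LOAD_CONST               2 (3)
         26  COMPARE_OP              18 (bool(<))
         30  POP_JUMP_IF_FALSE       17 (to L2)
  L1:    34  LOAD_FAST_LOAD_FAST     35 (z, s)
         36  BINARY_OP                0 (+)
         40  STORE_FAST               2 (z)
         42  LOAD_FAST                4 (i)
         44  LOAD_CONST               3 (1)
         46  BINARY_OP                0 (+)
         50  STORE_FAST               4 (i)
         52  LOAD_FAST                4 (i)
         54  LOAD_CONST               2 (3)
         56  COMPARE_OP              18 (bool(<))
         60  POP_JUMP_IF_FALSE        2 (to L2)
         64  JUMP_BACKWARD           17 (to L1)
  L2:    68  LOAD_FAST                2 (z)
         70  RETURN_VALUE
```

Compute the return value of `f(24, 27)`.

LOAD_FAST_LOAD_FAST a,a → push 24,24. Stack: [24, 24]
BINARY_OP * → 24 * 24 = 576. Stack: [576]
STORE_FAST z → z=576. Stack: []
LOAD_FAST_LOAD_FAST a,a → push 24,24. Stack: [24, 24]
BINARY_OP % → 24 % 24 = 0. Stack: [0]
STORE_FAST s → s=0. Stack: []
LOAD_CONST → push 0. Stack: [0]
STORE_FAST i → i=0. Stack: []
LOAD_FAST i → push 0. Stack: [0]
LOAD_CONST → push 3. Stack: [0, 3]
COMPARE_OP bool(<) → 0 vs 3 = True. Stack: [True]
POP_JUMP_IF_FALSE → pop True; no jump. Stack: []
LOAD_FAST_LOAD_FAST z,s → push 576,0. Stack: [576, 0]
BINARY_OP + → 576 + 0 = 576. Stack: [576]
STORE_FAST z → z=576. Stack: []
LOAD_FAST i → push 0. Stack: [0]
LOAD_CONST → push 1. Stack: [0, 1]
BINARY_OP + → 0 + 1 = 1. Stack: [1]
STORE_FAST i → i=1. Stack: []
LOAD_FAST i → push 1. Stack: [1]
LOAD_CONST → push 3. Stack: [1, 3]
COMPARE_OP bool(<) → 1 vs 3 = True. Stack: [True]
POP_JUMP_IF_FALSE → pop True; no jump. Stack: []
LOAD_FAST_LOAD_FAST z,s → push 576,0. Stack: [576, 0]
BINARY_OP + → 576 + 0 = 576. Stack: [576]
STORE_FAST z → z=576. Stack: []
LOAD_FAST i → push 1. Stack: [1]
LOAD_CONST → push 1. Stack: [1, 1]
BINARY_OP + → 1 + 1 = 2. Stack: [2]
STORE_FAST i → i=2. Stack: []
LOAD_FAST i → push 2. Stack: [2]
LOAD_CONST → push 3. Stack: [2, 3]
COMPARE_OP bool(<) → 2 vs 3 = True. Stack: [True]
POP_JUMP_IF_FALSE → pop True; no jump. Stack: []
LOAD_FAST_LOAD_FAST z,s → push 576,0. Stack: [576, 0]
BINARY_OP + → 576 + 0 = 576. Stack: [576]
STORE_FAST z → z=576. Stack: []
LOAD_FAST i → push 2. Stack: [2]
LOAD_CONST → push 1. Stack: [2, 1]
BINARY_OP + → 2 + 1 = 3. Stack: [3]
STORE_FAST i → i=3. Stack: []
LOAD_FAST i → push 3. Stack: [3]
LOAD_CONST → push 3. Stack: [3, 3]
COMPARE_OP bool(<) → 3 vs 3 = False. Stack: [False]
POP_JUMP_IF_FALSE → pop False; jump. Stack: []
LOAD_FAST z → push 576. Stack: [576]
RETURN_VALUE → return 576.

576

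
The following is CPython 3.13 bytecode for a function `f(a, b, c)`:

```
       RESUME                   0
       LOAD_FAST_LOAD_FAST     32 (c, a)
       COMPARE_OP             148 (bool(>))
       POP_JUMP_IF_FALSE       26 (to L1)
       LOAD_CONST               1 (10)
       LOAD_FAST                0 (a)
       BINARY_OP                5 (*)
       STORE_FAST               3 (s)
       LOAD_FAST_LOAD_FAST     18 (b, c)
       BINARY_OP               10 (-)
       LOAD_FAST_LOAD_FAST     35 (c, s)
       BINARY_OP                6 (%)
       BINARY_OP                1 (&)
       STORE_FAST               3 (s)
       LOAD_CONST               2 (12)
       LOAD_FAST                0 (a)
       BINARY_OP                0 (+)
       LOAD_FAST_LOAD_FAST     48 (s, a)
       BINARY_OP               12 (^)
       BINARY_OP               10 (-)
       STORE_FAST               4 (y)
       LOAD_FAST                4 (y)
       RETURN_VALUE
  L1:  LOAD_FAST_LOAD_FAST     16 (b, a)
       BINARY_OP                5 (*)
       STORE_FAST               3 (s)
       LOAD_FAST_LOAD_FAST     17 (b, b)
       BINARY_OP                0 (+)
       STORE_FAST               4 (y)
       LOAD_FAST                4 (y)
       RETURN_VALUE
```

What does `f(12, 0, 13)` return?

LOAD_FAST_LOAD_FAST c,a → push 13,12. Stack: [13, 12]
COMPARE_OP bool(>) → 13 vs 12 = True. Stack: [True]
POP_JUMP_IF_FALSE → pop True; no jump. Stack: []
LOAD_CONST → push 10. Stack: [10]
LOAD_FAST a → push 12. Stack: [10, 12]
BINARY_OP * → 10 * 12 = 120. Stack: [120]
STORE_FAST s → s=120. Stack: []
LOAD_FAST_LOAD_FAST b,c → push 0,13. Stack: [0, 13]
BINARY_OP - → 0 - 13 = -13. Stack: [-13]
LOAD_FAST_LOAD_FAST c,s → push 13,120. Stack: [-13, 13, 120]
BINARY_OP % → 13 % 120 = 13. Stack: [-13, 13]
BINARY_OP & → -13 & 13 = 1. Stack: [1]
STORE_FAST s → s=1. Stack: []
LOAD_CONST → push 12. Stack: [12]
LOAD_FAST a → push 12. Stack: [12, 12]
BINARY_OP + → 12 + 12 = 24. Stack: [24]
LOAD_FAST_LOAD_FAST s,a → push 1,12. Stack: [24, 1, 12]
BINARY_OP ^ → 1 ^ 12 = 13. Stack: [24, 13]
BINARY_OP - → 24 - 13 = 11. Stack: [11]
STORE_FAST y → y=11. Stack: []
LOAD_FAST y → push 11. Stack: [11]
RETURN_VALUE → return 11.

11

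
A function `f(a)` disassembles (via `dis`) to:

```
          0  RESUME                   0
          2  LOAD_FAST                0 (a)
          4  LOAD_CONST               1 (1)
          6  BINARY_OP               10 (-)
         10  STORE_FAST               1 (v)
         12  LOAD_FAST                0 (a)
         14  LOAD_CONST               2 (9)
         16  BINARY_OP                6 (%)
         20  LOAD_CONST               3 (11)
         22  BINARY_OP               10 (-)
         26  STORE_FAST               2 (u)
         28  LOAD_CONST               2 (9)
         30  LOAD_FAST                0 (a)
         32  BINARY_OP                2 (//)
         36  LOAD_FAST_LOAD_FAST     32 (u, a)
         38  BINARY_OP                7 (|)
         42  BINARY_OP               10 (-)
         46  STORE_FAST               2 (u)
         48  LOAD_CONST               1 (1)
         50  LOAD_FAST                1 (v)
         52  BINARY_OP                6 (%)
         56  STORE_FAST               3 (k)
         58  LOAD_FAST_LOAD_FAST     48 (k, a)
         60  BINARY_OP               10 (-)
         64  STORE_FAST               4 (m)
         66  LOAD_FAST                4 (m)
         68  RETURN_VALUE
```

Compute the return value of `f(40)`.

LOAD_FAST a → push 40. Stack: [40]
LOAD_CONST → push 1. Stack: [40, 1]
BINARY_OP - → 40 - 1 = 39. Stack: [39]
STORE_FAST v → v=39. Stack: []
LOAD_FAST a → push 40. Stack: [40]
LOAD_CONST → push 9. Stack: [40, 9]
BINARY_OP % → 40 % 9 = 4. Stack: [4]
LOAD_CONST → push 11. Stack: [4, 11]
BINARY_OP - → 4 - 11 = -7. Stack: [-7]
STORE_FAST u → u=-7. Stack: []
LOAD_CONST → push 9. Stack: [9]
LOAD_FAST a → push 40. Stack: [9, 40]
BINARY_OP // → 9 // 40 = 0. Stack: [0]
LOAD_FAST_LOAD_FAST u,a → push -7,40. Stack: [0, -7, 40]
BINARY_OP | → -7 | 40 = -7. Stack: [0, -7]
BINARY_OP - → 0 - -7 = 7. Stack: [7]
STORE_FAST u → u=7. Stack: []
LOAD_CONST → push 1. Stack: [1]
LOAD_FAST v → push 39. Stack: [1, 39]
BINARY_OP % → 1 % 39 = 1. Stack: [1]
STORE_FAST k → k=1. Stack: []
LOAD_FAST_LOAD_FAST k,a → push 1,40. Stack: [1, 40]
BINARY_OP - → 1 - 40 = -39. Stack: [-39]
STORE_FAST m → m=-39. Stack: []
LOAD_FAST m → push -39. Stack: [-39]
RETURN_VALUE → return -39.

-39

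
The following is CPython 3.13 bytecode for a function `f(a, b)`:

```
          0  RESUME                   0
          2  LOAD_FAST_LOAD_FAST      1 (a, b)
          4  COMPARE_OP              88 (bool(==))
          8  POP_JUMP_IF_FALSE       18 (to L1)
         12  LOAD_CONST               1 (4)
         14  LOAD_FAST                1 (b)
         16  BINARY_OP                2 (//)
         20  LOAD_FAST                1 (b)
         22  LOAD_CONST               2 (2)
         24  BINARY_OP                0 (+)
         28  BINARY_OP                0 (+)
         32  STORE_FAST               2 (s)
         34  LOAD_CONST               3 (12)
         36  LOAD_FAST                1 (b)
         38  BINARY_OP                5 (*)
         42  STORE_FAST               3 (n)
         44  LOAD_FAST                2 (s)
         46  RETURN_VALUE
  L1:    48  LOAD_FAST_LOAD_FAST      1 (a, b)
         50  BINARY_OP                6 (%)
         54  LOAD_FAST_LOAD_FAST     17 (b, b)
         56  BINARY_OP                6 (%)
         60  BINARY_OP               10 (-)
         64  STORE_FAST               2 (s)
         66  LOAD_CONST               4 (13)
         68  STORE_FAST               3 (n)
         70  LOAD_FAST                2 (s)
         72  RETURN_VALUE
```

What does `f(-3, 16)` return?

LOAD_FAST_LOAD_FAST a,b → push -3,16. Stack: [-3, 16]
COMPARE_OP bool(==) → -3 vs 16 = False. Stack: [False]
POP_JUMP_IF_FALSE → pop False; jump. Stack: []
LOAD_FAST_LOAD_FAST a,b → push -3,16. Stack: [-3, 16]
BINARY_OP % → -3 % 16 = 13. Stack: [13]
LOAD_FAST_LOAD_FAST b,b → push 16,16. Stack: [13, 16, 16]
BINARY_OP % → 16 % 16 = 0. Stack: [13, 0]
BINARY_OP - → 13 - 0 = 13. Stack: [13]
STORE_FAST s → s=13. Stack: []
LOAD_CONST → push 13. Stack: [13]
STORE_FAST n → n=13. Stack: []
LOAD_FAST s → push 13. Stack: [13]
RETURN_VALUE → return 13.

13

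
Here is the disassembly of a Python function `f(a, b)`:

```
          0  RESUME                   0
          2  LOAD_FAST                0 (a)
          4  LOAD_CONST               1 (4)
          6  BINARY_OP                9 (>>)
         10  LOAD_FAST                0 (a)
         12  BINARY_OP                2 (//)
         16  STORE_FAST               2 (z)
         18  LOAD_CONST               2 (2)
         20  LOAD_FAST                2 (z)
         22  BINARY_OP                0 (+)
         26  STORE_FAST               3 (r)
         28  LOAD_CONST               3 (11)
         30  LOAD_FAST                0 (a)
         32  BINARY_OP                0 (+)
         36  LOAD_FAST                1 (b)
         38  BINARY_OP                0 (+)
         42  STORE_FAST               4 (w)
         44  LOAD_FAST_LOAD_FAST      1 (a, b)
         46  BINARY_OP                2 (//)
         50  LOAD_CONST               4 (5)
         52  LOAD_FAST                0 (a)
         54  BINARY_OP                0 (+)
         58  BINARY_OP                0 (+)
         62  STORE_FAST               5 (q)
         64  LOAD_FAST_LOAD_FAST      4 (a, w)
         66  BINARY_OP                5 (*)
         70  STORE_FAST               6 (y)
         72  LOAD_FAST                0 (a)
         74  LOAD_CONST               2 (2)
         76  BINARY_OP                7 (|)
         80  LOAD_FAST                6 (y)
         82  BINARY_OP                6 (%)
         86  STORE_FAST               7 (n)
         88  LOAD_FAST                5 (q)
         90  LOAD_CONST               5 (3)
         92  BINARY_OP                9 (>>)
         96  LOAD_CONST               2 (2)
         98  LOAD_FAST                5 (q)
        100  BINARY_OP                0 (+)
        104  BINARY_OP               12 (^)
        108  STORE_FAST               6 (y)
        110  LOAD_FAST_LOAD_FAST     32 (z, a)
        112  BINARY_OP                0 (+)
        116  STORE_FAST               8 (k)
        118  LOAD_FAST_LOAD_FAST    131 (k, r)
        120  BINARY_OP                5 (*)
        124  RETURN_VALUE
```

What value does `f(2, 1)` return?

4

LOAD_FAST a → push 2. Stack: [2]
LOAD_CONST → push 4. Stack: [2, 4]
BINARY_OP >> → 2 >> 4 = 0. Stack: [0]
LOAD_FAST a → push 2. Stack: [0, 2]
BINARY_OP // → 0 // 2 = 0. Stack: [0]
STORE_FAST z → z=0. Stack: []
LOAD_CONST → push 2. Stack: [2]
LOAD_FAST z → push 0. Stack: [2, 0]
BINARY_OP + → 2 + 0 = 2. Stack: [2]
STORE_FAST r → r=2. Stack: []
LOAD_CONST → push 11. Stack: [11]
LOAD_FAST a → push 2. Stack: [11, 2]
BINARY_OP + → 11 + 2 = 13. Stack: [13]
LOAD_FAST b → push 1. Stack: [13, 1]
BINARY_OP + → 13 + 1 = 14. Stack: [14]
STORE_FAST w → w=14. Stack: []
LOAD_FAST_LOAD_FAST a,b → push 2,1. Stack: [2, 1]
BINARY_OP // → 2 // 1 = 2. Stack: [2]
LOAD_CONST → push 5. Stack: [2, 5]
LOAD_FAST a → push 2. Stack: [2, 5, 2]
BINARY_OP + → 5 + 2 = 7. Stack: [2, 7]
BINARY_OP + → 2 + 7 = 9. Stack: [9]
STORE_FAST q → q=9. Stack: []
LOAD_FAST_LOAD_FAST a,w → push 2,14. Stack: [2, 14]
BINARY_OP * → 2 * 14 = 28. Stack: [28]
STORE_FAST y → y=28. Stack: []
LOAD_FAST a → push 2. Stack: [2]
LOAD_CONST → push 2. Stack: [2, 2]
BINARY_OP | → 2 | 2 = 2. Stack: [2]
LOAD_FAST y → push 28. Stack: [2, 28]
BINARY_OP % → 2 % 28 = 2. Stack: [2]
STORE_FAST n → n=2. Stack: []
LOAD_FAST q → push 9. Stack: [9]
LOAD_CONST → push 3. Stack: [9, 3]
BINARY_OP >> → 9 >> 3 = 1. Stack: [1]
LOAD_CONST → push 2. Stack: [1, 2]
LOAD_FAST q → push 9. Stack: [1, 2, 9]
BINARY_OP + → 2 + 9 = 11. Stack: [1, 11]
BINARY_OP ^ → 1 ^ 11 = 10. Stack: [10]
STORE_FAST y → y=10. Stack: []
LOAD_FAST_LOAD_FAST z,a → push 0,2. Stack: [0, 2]
BINARY_OP + → 0 + 2 = 2. Stack: [2]
STORE_FAST k → k=2. Stack: []
LOAD_FAST_LOAD_FAST k,r → push 2,2. Stack: [2, 2]
BINARY_OP * → 2 * 2 = 4. Stack: [4]
RETURN_VALUE → return 4.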